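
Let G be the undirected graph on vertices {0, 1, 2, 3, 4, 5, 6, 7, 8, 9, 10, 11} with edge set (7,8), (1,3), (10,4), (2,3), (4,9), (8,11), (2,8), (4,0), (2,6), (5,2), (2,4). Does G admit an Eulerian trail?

Degrees: 0:1, 1:1, 2:5, 3:2, 4:4, 5:1, 6:1, 7:1, 8:3, 9:1, 10:1, 11:1
Odd-degree vertices: 0, 1, 2, 5, 6, 7, 8, 9, 10, 11 (10 total).
An Eulerian trail requires 0 or 2 odd-degree vertices; here there are 10.

No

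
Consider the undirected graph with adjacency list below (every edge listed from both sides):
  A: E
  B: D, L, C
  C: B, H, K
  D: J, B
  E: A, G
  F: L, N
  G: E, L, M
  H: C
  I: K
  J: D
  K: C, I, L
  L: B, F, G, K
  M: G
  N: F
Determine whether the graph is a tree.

No

The graph has 14 vertices and 14 edges.
Connected but with 14 > 13 edges, so it has a cycle and is not a tree.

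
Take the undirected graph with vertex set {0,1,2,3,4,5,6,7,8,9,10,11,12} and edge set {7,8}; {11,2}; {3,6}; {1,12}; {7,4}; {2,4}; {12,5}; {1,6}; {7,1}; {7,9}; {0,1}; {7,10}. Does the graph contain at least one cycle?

|V| = 13, |E| = 12, number of components = 1.
A forest on 13 vertices with 1 component has exactly 12 edges, which matches — so no cycle.

No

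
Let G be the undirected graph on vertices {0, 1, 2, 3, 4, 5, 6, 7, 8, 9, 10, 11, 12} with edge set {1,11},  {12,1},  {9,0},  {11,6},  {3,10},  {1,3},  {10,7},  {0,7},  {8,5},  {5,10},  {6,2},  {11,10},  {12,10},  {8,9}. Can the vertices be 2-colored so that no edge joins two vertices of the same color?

Yes

A valid 2-coloring puts {2, 3, 4, 5, 7, 9, 11, 12} on one side and {0, 1, 6, 8, 10} on the other; every edge crosses between the two sides.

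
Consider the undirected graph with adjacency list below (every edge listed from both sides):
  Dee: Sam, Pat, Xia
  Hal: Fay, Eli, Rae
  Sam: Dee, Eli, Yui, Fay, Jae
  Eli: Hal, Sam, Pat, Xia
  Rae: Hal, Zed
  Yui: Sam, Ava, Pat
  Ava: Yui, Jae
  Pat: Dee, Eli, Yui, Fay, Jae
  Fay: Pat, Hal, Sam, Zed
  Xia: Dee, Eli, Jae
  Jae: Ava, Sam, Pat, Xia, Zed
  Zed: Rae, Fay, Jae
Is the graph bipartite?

Yes

Color {Hal, Sam, Ava, Pat, Xia, Zed} black and {Dee, Eli, Rae, Yui, Fay, Jae} white. No edge joins two same-colored vertices, so the graph is bipartite.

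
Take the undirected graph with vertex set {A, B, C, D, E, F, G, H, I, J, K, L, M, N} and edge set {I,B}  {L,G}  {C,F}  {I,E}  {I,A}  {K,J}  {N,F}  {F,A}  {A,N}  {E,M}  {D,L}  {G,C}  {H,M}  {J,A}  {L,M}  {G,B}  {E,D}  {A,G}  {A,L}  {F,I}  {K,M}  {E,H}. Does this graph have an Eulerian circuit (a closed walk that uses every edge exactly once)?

Yes

Degrees: A:6, B:2, C:2, D:2, E:4, F:4, G:4, H:2, I:4, J:2, K:2, L:4, M:4, N:2
Every vertex has even degree and the edges form a single connected piece, so an Eulerian circuit exists.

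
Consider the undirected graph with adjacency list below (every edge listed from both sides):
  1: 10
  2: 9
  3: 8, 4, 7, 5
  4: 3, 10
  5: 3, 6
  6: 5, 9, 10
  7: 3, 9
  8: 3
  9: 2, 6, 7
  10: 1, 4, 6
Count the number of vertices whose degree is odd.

6

Degrees: 1:1, 2:1, 3:4, 4:2, 5:2, 6:3, 7:2, 8:1, 9:3, 10:3
Odd-degree vertices: 1, 2, 6, 8, 9, 10.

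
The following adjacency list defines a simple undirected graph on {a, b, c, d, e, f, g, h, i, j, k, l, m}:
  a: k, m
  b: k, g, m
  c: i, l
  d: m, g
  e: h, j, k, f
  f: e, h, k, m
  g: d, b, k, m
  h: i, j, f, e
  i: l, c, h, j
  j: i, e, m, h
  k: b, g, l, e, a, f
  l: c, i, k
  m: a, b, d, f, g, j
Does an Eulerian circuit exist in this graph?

No

Degrees: a:2, b:3, c:2, d:2, e:4, f:4, g:4, h:4, i:4, j:4, k:6, l:3, m:6
Vertices with odd degree: b, l. An Eulerian circuit requires all degrees even.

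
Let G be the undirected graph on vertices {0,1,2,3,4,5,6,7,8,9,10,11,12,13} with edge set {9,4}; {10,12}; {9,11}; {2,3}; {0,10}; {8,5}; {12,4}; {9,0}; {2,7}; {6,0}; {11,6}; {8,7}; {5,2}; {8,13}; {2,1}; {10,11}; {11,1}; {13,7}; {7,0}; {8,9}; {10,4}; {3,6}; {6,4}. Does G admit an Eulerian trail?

Yes

Degrees: 0:4, 1:2, 2:4, 3:2, 4:4, 5:2, 6:4, 7:4, 8:4, 9:4, 10:4, 11:4, 12:2, 13:2
Odd-degree vertices: none (0 total).
The non-isolated vertices are connected and exactly 0 have odd degree, so an Eulerian trail exists.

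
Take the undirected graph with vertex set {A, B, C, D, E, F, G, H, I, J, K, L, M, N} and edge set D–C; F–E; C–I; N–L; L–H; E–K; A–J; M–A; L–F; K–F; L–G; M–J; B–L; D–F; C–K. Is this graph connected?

Component: {A, J, M}
Component: {B, C, D, E, F, G, H, I, K, L, N}
No edge joins these 2 groups, so the graph is disconnected.

No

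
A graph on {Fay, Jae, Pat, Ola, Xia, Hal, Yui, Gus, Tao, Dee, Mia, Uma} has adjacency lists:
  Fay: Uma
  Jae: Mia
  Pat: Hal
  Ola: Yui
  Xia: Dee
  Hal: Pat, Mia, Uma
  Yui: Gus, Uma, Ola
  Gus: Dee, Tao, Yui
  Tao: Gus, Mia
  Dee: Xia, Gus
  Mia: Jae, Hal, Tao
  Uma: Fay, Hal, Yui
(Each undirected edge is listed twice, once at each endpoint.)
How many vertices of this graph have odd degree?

Degrees: Fay:1, Jae:1, Pat:1, Ola:1, Xia:1, Hal:3, Yui:3, Gus:3, Tao:2, Dee:2, Mia:3, Uma:3
Odd-degree vertices: Fay, Jae, Pat, Ola, Xia, Hal, Yui, Gus, Mia, Uma.

10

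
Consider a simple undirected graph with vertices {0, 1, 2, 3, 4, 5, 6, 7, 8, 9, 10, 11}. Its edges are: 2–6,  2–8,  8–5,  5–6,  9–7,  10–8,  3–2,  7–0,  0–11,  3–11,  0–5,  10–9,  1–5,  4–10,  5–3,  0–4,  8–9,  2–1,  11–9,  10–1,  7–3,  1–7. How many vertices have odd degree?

2

Degrees: 0:4, 1:4, 2:4, 3:4, 4:2, 5:5, 6:2, 7:4, 8:4, 9:4, 10:4, 11:3
Odd-degree vertices: 5, 11.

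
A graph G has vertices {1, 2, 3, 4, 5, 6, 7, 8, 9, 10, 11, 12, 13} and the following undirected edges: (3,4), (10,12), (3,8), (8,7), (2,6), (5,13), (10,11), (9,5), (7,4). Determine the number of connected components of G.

Component: {1}
Component: {2, 6}
Component: {5, 9, 13}
Component: {10, 11, 12}
Component: {3, 4, 7, 8}

5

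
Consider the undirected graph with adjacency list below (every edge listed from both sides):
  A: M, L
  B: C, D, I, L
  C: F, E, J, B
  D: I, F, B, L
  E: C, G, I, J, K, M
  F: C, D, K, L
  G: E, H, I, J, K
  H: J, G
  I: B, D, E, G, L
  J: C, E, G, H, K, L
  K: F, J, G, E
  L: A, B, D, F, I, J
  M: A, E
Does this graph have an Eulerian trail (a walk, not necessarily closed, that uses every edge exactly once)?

Degrees: A:2, B:4, C:4, D:4, E:6, F:4, G:5, H:2, I:5, J:6, K:4, L:6, M:2
Odd-degree vertices: G, I (2 total).
The non-isolated vertices are connected and exactly 2 have odd degree, so an Eulerian trail exists (from G to I).

Yes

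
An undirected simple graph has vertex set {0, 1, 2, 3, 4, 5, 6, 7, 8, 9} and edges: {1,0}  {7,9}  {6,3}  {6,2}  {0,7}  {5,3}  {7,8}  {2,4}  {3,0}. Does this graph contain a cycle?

|V| = 10, |E| = 9, number of components = 1.
Since 9 = 10 - 1, the graph is a forest and contains no cycle.

No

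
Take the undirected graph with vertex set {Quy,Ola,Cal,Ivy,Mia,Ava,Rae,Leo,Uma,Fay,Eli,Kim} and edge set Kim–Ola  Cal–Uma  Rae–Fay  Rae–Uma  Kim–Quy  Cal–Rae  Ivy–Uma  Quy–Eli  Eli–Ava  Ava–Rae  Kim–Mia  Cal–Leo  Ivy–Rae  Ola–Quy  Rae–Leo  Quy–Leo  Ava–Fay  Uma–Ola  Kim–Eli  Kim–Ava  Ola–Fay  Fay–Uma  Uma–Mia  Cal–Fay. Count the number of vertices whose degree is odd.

4

Degrees: Quy:4, Ola:4, Cal:4, Ivy:2, Mia:2, Ava:4, Rae:6, Leo:3, Uma:6, Fay:5, Eli:3, Kim:5
Odd-degree vertices: Leo, Fay, Eli, Kim.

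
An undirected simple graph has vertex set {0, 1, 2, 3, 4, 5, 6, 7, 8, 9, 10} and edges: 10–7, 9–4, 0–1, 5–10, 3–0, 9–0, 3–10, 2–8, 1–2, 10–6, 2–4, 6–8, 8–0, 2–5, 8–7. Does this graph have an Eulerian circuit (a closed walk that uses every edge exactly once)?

Degrees: 0:4, 1:2, 2:4, 3:2, 4:2, 5:2, 6:2, 7:2, 8:4, 9:2, 10:4
Every vertex has even degree and the edges form a single connected piece, so an Eulerian circuit exists.

Yes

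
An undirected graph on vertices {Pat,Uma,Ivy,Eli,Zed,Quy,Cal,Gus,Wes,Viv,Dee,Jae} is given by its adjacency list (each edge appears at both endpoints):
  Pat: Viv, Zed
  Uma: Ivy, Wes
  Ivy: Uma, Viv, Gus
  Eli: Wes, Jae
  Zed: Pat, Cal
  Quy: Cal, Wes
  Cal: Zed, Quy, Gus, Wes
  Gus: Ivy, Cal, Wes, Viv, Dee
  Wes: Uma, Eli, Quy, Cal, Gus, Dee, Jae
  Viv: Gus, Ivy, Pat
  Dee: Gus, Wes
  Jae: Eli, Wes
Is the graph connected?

A breadth-first search from Pat visits Pat, Zed, Viv, Cal, Ivy, Gus, Quy, Wes, Uma, Dee, Eli, Jae — all 12 vertices — so the graph is connected.

Yes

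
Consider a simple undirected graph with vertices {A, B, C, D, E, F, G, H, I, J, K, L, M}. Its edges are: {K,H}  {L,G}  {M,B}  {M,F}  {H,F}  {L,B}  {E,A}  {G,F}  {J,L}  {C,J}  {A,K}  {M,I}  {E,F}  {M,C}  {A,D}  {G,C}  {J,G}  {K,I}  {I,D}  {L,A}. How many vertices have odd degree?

4

Degrees: A:4, B:2, C:3, D:2, E:2, F:4, G:4, H:2, I:3, J:3, K:3, L:4, M:4
Odd-degree vertices: C, I, J, K.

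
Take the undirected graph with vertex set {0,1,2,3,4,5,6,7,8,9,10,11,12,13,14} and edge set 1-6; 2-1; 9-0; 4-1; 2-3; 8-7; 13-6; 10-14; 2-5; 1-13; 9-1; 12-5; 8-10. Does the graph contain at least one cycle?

|V| = 15, |E| = 13, number of components = 3.
Since 13 > 15 - 3, a cycle must exist; for instance 1-13-6-1.

Yes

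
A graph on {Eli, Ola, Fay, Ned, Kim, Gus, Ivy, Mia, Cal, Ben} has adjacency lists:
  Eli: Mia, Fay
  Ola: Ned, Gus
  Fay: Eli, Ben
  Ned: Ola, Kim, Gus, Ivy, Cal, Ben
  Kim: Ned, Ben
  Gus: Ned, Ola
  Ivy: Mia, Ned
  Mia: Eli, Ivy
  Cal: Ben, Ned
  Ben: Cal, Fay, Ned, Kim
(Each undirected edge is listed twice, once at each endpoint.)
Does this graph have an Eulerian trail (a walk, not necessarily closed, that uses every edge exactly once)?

Degrees: Eli:2, Ola:2, Fay:2, Ned:6, Kim:2, Gus:2, Ivy:2, Mia:2, Cal:2, Ben:4
Odd-degree vertices: none (0 total).
With 0 odd-degree vertices and all edges in one connected piece, an Eulerian trail exists.

Yes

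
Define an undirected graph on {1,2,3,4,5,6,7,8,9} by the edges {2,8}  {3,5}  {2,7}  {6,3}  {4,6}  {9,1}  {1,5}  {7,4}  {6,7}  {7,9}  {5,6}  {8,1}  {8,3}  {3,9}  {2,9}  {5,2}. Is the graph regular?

Degrees: 1:3, 2:4, 3:4, 4:2, 5:4, 6:4, 7:4, 8:3, 9:4
Degrees are not all equal (e.g. deg(4)=2 but deg(2)=4); not regular.

No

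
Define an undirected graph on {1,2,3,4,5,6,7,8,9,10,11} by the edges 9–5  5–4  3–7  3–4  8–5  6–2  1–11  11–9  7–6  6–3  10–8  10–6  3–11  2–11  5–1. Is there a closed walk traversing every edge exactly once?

Yes

Degrees: 1:2, 2:2, 3:4, 4:2, 5:4, 6:4, 7:2, 8:2, 9:2, 10:2, 11:4
All degrees are even and the non-isolated vertices are connected — an Eulerian circuit exists.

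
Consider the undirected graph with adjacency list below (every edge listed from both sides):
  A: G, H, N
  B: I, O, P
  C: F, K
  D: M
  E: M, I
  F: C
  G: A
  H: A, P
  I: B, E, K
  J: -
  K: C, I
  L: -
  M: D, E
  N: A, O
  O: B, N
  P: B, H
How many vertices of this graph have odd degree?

Degrees: A:3, B:3, C:2, D:1, E:2, F:1, G:1, H:2, I:3, J:0, K:2, L:0, M:2, N:2, O:2, P:2
Odd-degree vertices: A, B, D, F, G, I.

6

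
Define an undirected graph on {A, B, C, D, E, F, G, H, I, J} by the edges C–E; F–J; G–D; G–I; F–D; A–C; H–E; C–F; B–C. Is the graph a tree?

Yes

The graph has 10 vertices and 9 edges.
Connected and |E| = |V| - 1, which characterizes a tree.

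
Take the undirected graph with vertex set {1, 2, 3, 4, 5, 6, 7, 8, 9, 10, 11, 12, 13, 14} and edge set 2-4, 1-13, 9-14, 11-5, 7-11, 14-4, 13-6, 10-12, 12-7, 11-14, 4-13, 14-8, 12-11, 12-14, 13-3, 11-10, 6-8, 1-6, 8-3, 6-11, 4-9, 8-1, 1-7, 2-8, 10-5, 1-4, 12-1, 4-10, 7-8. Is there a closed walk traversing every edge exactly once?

No

Degrees: 1:6, 2:2, 3:2, 4:6, 5:2, 6:4, 7:4, 8:6, 9:2, 10:4, 11:6, 12:5, 13:4, 14:5
12, 14 have odd degree; an Eulerian circuit needs every degree to be even, so none exists.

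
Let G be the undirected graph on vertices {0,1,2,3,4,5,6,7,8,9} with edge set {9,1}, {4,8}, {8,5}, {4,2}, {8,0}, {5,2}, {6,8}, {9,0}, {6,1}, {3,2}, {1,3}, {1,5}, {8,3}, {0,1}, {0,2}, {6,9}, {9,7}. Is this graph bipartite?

No

6-1-9-6 is an odd cycle (length 3), and a bipartite graph can contain only even cycles.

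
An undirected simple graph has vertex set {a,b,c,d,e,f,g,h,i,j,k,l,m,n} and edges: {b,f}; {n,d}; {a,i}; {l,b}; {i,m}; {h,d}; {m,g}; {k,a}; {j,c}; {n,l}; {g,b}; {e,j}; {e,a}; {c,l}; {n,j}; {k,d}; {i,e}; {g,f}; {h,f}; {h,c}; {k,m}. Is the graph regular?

Degrees: a:3, b:3, c:3, d:3, e:3, f:3, g:3, h:3, i:3, j:3, k:3, l:3, m:3, n:3
All degrees equal 3; the graph is regular.

Yes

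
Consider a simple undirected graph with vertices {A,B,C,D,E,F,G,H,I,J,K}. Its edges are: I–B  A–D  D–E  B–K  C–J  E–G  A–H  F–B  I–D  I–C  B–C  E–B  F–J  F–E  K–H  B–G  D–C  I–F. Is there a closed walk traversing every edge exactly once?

Degrees: A:2, B:6, C:4, D:4, E:4, F:4, G:2, H:2, I:4, J:2, K:2
All degrees are even and the non-isolated vertices are connected — an Eulerian circuit exists.

Yes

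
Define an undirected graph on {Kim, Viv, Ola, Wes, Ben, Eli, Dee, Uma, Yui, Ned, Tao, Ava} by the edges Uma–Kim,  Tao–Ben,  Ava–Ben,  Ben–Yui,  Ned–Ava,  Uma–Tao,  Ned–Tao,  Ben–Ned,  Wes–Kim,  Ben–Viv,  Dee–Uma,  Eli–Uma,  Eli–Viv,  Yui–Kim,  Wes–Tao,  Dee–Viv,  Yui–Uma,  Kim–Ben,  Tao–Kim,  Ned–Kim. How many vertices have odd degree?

4

Degrees: Kim:6, Viv:3, Ola:0, Wes:2, Ben:6, Eli:2, Dee:2, Uma:5, Yui:3, Ned:4, Tao:5, Ava:2
Odd-degree vertices: Viv, Uma, Yui, Tao.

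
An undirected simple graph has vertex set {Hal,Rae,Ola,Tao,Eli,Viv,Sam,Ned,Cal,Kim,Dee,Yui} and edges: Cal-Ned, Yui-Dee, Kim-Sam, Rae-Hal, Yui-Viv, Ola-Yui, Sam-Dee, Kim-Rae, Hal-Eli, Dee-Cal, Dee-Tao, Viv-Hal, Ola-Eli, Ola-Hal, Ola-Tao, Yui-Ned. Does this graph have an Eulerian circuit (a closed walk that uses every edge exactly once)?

Degrees: Hal:4, Rae:2, Ola:4, Tao:2, Eli:2, Viv:2, Sam:2, Ned:2, Cal:2, Kim:2, Dee:4, Yui:4
Every vertex has even degree and the edges form a single connected piece, so an Eulerian circuit exists.

Yes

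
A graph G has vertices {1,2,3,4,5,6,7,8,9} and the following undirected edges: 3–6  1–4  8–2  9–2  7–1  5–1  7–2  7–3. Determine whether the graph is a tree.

Yes

|V| = 9, |E| = 8.
It is connected with exactly 8 edges, hence acyclic — it is a tree.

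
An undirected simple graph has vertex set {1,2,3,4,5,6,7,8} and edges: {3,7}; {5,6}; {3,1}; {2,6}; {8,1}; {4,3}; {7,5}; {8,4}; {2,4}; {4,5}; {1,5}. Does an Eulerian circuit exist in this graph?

No

Degrees: 1:3, 2:2, 3:3, 4:4, 5:4, 6:2, 7:2, 8:2
Vertices with odd degree: 1, 3. An Eulerian circuit requires all degrees even.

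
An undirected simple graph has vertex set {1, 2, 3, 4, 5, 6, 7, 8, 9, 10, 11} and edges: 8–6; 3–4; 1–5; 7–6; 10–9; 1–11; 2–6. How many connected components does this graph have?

Component: {3, 4}
Component: {9, 10}
Component: {1, 5, 11}
Component: {2, 6, 7, 8}

4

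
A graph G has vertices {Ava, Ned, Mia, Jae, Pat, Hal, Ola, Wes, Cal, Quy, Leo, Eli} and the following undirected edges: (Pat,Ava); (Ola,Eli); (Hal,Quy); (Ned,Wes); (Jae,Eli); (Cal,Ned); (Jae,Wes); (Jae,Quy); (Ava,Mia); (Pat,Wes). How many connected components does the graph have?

2

Component: {Leo}
Component: {Ava, Ned, Mia, Jae, Pat, Hal, Ola, Wes, Cal, Quy, Eli}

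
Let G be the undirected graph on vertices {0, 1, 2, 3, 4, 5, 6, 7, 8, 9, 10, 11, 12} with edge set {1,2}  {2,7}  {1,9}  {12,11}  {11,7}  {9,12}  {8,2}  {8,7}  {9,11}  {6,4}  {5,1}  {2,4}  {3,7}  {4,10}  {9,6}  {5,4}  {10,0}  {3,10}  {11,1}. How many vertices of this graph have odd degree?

Degrees: 0:1, 1:4, 2:4, 3:2, 4:4, 5:2, 6:2, 7:4, 8:2, 9:4, 10:3, 11:4, 12:2
Odd-degree vertices: 0, 10.

2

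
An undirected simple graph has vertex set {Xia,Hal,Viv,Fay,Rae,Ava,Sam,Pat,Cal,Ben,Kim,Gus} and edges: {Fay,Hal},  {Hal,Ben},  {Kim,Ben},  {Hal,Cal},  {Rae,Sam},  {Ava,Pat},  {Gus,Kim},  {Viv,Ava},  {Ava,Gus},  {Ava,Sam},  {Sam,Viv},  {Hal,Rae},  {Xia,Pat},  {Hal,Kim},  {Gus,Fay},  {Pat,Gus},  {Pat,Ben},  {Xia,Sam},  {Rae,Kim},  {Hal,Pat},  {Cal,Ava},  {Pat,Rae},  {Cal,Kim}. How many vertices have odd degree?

4

Degrees: Xia:2, Hal:6, Viv:2, Fay:2, Rae:4, Ava:5, Sam:4, Pat:6, Cal:3, Ben:3, Kim:5, Gus:4
Odd-degree vertices: Ava, Cal, Ben, Kim.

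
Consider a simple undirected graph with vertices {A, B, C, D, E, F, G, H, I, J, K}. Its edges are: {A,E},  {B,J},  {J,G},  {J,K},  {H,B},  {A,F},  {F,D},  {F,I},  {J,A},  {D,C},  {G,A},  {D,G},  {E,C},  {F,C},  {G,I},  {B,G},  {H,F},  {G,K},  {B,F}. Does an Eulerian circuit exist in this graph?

No

Degrees: A:4, B:4, C:3, D:3, E:2, F:6, G:6, H:2, I:2, J:4, K:2
C, D have odd degree; an Eulerian circuit needs every degree to be even, so none exists.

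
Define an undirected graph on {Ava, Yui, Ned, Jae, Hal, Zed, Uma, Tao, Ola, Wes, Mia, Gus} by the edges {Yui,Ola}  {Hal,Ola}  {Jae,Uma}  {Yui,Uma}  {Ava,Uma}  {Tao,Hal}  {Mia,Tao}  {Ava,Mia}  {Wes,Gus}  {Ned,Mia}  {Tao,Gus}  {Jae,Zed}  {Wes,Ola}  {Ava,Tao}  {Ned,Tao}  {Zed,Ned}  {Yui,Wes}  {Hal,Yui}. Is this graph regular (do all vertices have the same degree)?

No

Degrees: Ava:3, Yui:4, Ned:3, Jae:2, Hal:3, Zed:2, Uma:3, Tao:5, Ola:3, Wes:3, Mia:3, Gus:2
Vertex Jae has degree 2 while Tao has degree 5, so the graph is not regular.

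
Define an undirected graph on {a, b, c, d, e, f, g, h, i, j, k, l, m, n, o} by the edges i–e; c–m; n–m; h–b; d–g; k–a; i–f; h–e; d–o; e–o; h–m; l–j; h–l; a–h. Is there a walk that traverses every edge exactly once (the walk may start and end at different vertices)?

No

Degrees: a:2, b:1, c:1, d:2, e:3, f:1, g:1, h:5, i:2, j:1, k:1, l:2, m:3, n:1, o:2
Odd-degree vertices: b, c, e, f, g, h, j, k, m, n (10 total).
An Eulerian trail requires 0 or 2 odd-degree vertices; here there are 10.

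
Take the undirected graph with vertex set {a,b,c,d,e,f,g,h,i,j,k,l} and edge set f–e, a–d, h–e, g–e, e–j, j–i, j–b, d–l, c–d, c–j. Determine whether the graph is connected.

No

Component: {k}
Component: {a, b, c, d, e, f, g, h, i, j, l}
There are 2 separate components, so the graph is not connected.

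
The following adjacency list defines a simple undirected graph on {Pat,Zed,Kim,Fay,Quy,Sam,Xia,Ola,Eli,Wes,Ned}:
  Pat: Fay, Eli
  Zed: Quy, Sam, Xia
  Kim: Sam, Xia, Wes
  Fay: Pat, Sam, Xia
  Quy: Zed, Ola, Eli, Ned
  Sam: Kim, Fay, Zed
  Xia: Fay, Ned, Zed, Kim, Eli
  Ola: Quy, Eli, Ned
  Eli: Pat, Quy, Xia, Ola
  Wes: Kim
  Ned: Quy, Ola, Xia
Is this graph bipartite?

The cycle Ola-Quy-Ned-Ola has length 3, which is odd, so the graph is not bipartite.

No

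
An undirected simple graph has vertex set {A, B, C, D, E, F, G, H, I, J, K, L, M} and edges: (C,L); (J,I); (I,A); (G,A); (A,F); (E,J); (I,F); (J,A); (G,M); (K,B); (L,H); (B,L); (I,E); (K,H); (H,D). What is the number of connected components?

Component: {B, C, D, H, K, L}
Component: {A, E, F, G, I, J, M}

2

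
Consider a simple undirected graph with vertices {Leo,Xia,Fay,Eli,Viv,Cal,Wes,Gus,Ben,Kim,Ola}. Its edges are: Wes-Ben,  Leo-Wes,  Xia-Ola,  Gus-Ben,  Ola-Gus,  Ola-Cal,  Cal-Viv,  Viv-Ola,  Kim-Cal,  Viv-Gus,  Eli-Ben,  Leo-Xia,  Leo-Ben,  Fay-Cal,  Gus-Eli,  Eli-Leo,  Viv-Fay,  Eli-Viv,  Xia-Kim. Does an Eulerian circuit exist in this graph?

No

Degrees: Leo:4, Xia:3, Fay:2, Eli:4, Viv:5, Cal:4, Wes:2, Gus:4, Ben:4, Kim:2, Ola:4
Xia, Viv have odd degree; an Eulerian circuit needs every degree to be even, so none exists.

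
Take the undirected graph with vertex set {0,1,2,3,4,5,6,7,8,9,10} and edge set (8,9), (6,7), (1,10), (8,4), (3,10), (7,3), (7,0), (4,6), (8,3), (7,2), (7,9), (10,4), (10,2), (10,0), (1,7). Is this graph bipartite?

The cycle 4-6-7-0-10-4 has length 5, which is odd, so the graph is not bipartite.

No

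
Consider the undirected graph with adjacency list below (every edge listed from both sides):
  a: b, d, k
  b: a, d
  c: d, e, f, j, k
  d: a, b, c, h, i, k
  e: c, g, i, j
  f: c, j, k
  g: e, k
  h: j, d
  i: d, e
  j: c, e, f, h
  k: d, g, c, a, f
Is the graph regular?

No

Degrees: a:3, b:2, c:5, d:6, e:4, f:3, g:2, h:2, i:2, j:4, k:5
Degrees are not all equal (e.g. deg(b)=2 but deg(d)=6); not regular.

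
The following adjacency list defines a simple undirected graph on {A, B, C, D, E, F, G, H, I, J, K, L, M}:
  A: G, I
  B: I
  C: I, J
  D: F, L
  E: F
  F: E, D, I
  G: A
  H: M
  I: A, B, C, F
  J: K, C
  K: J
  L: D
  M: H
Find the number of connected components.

2

Component: {H, M}
Component: {A, B, C, D, E, F, G, I, J, K, L}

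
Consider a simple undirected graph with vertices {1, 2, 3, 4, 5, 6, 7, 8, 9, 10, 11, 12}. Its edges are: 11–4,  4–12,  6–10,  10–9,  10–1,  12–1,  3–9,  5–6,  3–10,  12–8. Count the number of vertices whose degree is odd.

4

Degrees: 1:2, 2:0, 3:2, 4:2, 5:1, 6:2, 7:0, 8:1, 9:2, 10:4, 11:1, 12:3
Odd-degree vertices: 5, 8, 11, 12.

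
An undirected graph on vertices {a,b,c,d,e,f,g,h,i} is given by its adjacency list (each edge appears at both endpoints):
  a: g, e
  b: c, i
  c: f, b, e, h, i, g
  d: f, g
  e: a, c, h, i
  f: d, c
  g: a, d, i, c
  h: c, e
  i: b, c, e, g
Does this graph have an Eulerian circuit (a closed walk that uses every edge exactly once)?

Yes

Degrees: a:2, b:2, c:6, d:2, e:4, f:2, g:4, h:2, i:4
All degrees are even and the non-isolated vertices are connected — an Eulerian circuit exists.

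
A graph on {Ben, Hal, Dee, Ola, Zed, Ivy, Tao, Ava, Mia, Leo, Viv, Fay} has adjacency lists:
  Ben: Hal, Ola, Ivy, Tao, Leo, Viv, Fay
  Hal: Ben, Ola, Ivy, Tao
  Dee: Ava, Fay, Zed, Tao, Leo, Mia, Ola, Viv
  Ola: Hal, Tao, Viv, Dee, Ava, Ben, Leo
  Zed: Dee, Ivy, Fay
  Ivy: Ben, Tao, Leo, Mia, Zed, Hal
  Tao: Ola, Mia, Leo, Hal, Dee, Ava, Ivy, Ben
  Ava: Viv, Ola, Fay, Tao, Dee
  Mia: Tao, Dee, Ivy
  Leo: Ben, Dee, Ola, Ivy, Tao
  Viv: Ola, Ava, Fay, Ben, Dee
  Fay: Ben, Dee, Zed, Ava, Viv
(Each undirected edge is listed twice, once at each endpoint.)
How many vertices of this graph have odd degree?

8

Degrees: Ben:7, Hal:4, Dee:8, Ola:7, Zed:3, Ivy:6, Tao:8, Ava:5, Mia:3, Leo:5, Viv:5, Fay:5
Odd-degree vertices: Ben, Ola, Zed, Ava, Mia, Leo, Viv, Fay.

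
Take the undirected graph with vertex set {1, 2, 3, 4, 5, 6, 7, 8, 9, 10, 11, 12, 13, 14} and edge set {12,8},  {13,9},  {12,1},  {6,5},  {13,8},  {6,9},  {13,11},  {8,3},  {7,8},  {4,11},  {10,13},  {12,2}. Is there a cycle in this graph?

|V| = 14, |E| = 12, number of components = 2.
Since 12 = 14 - 2, the graph is a forest and contains no cycle.

No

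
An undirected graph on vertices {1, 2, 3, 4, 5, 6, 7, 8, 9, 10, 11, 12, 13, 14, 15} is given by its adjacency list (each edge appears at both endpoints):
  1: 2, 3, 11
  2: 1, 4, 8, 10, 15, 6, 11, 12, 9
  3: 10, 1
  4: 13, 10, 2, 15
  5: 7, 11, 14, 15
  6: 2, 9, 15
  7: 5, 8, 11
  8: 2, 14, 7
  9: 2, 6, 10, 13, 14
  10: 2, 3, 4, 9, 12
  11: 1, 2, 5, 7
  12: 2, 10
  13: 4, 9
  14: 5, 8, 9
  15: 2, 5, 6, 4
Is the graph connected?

Yes

A breadth-first search from 1 visits 1, 11, 2, 3, 5, 7, 9, 10, 6, 8, 4, 15, 12, 14, 13 — all 15 vertices — so the graph is connected.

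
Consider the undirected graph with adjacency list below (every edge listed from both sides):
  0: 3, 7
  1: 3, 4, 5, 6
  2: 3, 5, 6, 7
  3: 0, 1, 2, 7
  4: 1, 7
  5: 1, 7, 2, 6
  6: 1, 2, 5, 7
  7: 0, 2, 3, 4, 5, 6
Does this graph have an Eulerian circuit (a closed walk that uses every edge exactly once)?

Degrees: 0:2, 1:4, 2:4, 3:4, 4:2, 5:4, 6:4, 7:6
All degrees are even and the non-isolated vertices are connected — an Eulerian circuit exists.

Yes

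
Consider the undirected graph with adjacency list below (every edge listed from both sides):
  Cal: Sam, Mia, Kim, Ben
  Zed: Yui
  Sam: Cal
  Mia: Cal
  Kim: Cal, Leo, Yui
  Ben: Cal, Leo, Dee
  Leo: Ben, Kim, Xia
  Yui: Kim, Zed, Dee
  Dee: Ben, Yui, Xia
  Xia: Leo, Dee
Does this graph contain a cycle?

Yes

|V| = 10, |E| = 12, number of components = 1.
One cycle is Cal-Ben-Leo-Xia-Dee-Yui-Kim-Cal.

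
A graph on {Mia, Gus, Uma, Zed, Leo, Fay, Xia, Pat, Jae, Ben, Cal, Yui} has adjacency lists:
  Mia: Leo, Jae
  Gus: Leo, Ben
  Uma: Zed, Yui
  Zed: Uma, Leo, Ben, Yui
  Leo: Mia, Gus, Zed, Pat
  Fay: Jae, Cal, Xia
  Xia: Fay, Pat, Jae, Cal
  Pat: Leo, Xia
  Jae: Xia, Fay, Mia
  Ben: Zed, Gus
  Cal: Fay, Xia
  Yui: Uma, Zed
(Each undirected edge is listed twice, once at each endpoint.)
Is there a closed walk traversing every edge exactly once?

No

Degrees: Mia:2, Gus:2, Uma:2, Zed:4, Leo:4, Fay:3, Xia:4, Pat:2, Jae:3, Ben:2, Cal:2, Yui:2
Vertices with odd degree: Fay, Jae. An Eulerian circuit requires all degrees even.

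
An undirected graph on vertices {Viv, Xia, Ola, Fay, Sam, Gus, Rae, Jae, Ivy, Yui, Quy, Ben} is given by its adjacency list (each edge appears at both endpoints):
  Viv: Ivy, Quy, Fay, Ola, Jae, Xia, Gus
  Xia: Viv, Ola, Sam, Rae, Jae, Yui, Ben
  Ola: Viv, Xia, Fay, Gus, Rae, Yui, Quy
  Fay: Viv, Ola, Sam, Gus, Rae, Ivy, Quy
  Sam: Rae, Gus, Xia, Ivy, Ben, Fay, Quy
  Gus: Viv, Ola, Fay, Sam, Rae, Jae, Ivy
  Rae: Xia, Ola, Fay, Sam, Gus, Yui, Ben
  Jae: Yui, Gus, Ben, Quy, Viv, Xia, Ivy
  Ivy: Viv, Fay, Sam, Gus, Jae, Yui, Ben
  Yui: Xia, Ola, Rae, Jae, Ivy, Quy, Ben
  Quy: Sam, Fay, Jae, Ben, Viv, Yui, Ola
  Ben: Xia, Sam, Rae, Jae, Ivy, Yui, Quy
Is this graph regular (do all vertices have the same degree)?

Degrees: Viv:7, Xia:7, Ola:7, Fay:7, Sam:7, Gus:7, Rae:7, Jae:7, Ivy:7, Yui:7, Quy:7, Ben:7
Every vertex has degree 7, so the graph is 7-regular.

Yes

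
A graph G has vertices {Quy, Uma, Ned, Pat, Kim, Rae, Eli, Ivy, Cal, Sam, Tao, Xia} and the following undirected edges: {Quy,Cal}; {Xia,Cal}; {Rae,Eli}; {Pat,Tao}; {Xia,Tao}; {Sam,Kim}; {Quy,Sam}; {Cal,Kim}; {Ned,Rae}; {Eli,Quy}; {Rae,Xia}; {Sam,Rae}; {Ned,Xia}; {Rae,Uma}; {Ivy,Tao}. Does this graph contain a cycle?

|V| = 12, |E| = 15, number of components = 1.
Since 15 > 12 - 1, a cycle must exist; for instance Quy-Cal-Xia-Ned-Rae-Eli-Quy.

Yes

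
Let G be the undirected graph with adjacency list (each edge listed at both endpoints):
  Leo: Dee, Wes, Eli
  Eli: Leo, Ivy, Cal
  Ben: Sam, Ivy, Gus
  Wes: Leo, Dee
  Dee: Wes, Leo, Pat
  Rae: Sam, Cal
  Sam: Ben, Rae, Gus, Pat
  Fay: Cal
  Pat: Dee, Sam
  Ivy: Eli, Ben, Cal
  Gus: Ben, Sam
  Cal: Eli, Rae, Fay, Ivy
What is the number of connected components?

1

Component: {Leo, Eli, Ben, Wes, Dee, Rae, Sam, Fay, Pat, Ivy, Gus, Cal}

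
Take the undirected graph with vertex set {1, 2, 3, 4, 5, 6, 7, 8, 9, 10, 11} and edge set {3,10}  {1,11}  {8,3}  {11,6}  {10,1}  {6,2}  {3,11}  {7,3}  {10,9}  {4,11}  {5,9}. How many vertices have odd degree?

Degrees: 1:2, 2:1, 3:4, 4:1, 5:1, 6:2, 7:1, 8:1, 9:2, 10:3, 11:4
Odd-degree vertices: 2, 4, 5, 7, 8, 10.

6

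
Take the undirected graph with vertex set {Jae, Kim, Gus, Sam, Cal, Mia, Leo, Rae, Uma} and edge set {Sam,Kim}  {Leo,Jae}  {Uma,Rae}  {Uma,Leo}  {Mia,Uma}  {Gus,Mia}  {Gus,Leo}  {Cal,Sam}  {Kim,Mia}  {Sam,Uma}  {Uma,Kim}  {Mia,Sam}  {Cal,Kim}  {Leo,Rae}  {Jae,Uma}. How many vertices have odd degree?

0

Degrees: Jae:2, Kim:4, Gus:2, Sam:4, Cal:2, Mia:4, Leo:4, Rae:2, Uma:6
Odd-degree vertices: none.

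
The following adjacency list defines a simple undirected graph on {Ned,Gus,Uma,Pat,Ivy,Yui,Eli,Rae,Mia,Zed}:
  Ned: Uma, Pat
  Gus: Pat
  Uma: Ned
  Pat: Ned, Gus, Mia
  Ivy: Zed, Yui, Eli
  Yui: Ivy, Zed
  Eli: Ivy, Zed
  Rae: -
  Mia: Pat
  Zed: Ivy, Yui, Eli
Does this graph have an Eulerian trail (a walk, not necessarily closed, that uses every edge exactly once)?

No

Degrees: Ned:2, Gus:1, Uma:1, Pat:3, Ivy:3, Yui:2, Eli:2, Rae:0, Mia:1, Zed:3
Odd-degree vertices: Gus, Uma, Pat, Ivy, Mia, Zed (6 total).
With 6 odd-degree vertices (more than two), no single trail can use every edge.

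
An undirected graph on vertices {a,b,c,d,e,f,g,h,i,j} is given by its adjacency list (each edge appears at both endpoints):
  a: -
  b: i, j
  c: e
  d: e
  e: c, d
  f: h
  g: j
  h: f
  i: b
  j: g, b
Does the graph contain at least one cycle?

|V| = 10, |E| = 6, number of components = 4.
A forest on 10 vertices with 4 components has exactly 6 edges, which matches — so no cycle.

No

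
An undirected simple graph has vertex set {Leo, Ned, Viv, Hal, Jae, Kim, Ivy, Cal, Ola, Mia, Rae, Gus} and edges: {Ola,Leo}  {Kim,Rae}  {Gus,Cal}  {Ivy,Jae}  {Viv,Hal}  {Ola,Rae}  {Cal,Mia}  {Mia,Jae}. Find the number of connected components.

Component: {Ned}
Component: {Viv, Hal}
Component: {Leo, Kim, Ola, Rae}
Component: {Jae, Ivy, Cal, Mia, Gus}

4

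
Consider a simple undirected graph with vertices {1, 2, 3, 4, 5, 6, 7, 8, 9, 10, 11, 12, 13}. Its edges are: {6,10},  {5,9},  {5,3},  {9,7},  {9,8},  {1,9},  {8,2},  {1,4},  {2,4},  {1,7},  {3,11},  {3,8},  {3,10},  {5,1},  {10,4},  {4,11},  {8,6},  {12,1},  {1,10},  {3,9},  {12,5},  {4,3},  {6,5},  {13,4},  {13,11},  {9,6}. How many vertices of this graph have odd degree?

Degrees: 1:6, 2:2, 3:6, 4:6, 5:5, 6:4, 7:2, 8:4, 9:6, 10:4, 11:3, 12:2, 13:2
Odd-degree vertices: 5, 11.

2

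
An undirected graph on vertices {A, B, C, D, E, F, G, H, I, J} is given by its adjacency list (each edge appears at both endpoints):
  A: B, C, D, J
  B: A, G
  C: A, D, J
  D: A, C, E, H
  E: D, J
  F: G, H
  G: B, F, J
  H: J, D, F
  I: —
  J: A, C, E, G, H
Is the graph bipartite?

No

The cycle A-C-J-A has length 3, which is odd, so the graph is not bipartite.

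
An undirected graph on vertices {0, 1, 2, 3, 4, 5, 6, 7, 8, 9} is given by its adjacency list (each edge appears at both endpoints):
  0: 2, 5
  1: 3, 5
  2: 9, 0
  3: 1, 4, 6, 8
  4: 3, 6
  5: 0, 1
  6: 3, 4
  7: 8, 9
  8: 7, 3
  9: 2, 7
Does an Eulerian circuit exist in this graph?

Degrees: 0:2, 1:2, 2:2, 3:4, 4:2, 5:2, 6:2, 7:2, 8:2, 9:2
Every vertex has even degree and the edges form a single connected piece, so an Eulerian circuit exists.

Yes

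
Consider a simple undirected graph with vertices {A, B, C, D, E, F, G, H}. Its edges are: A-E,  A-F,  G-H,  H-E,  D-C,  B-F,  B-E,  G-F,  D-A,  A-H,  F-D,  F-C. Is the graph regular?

Degrees: A:4, B:2, C:2, D:3, E:3, F:5, G:2, H:3
Degrees are not all equal (e.g. deg(B)=2 but deg(F)=5); not regular.

No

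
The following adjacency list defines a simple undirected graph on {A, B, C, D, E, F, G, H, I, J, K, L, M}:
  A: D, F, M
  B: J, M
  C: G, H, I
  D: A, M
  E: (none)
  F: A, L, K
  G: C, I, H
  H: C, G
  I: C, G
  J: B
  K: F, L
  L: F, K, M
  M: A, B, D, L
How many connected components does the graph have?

Component: {E}
Component: {C, G, H, I}
Component: {A, B, D, F, J, K, L, M}

3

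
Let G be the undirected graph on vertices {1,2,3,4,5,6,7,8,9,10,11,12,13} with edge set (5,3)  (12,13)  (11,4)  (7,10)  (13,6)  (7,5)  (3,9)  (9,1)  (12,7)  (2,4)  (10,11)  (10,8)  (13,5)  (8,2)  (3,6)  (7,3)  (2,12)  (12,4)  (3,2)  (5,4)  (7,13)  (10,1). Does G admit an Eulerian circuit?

No

Degrees: 1:2, 2:4, 3:5, 4:4, 5:4, 6:2, 7:5, 8:2, 9:2, 10:4, 11:2, 12:4, 13:4
Vertices with odd degree: 3, 7. An Eulerian circuit requires all degrees even.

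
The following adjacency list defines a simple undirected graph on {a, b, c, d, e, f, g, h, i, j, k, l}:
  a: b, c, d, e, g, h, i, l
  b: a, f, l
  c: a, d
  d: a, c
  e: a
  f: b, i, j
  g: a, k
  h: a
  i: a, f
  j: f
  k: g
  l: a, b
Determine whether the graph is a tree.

The graph has 12 vertices and 14 edges.
Connected but with 14 > 11 edges, so it has a cycle and is not a tree.

No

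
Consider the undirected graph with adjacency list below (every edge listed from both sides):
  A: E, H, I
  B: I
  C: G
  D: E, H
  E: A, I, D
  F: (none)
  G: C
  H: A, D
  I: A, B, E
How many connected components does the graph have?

Component: {F}
Component: {C, G}
Component: {A, B, D, E, H, I}

3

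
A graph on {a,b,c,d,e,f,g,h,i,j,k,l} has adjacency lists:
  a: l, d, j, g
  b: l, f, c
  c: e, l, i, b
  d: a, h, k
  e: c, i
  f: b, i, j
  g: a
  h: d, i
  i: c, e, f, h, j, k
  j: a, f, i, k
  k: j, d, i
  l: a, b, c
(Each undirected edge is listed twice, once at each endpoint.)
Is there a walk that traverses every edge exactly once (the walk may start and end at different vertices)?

Degrees: a:4, b:3, c:4, d:3, e:2, f:3, g:1, h:2, i:6, j:4, k:3, l:3
Odd-degree vertices: b, d, f, g, k, l (6 total).
An Eulerian trail requires 0 or 2 odd-degree vertices; here there are 6.

No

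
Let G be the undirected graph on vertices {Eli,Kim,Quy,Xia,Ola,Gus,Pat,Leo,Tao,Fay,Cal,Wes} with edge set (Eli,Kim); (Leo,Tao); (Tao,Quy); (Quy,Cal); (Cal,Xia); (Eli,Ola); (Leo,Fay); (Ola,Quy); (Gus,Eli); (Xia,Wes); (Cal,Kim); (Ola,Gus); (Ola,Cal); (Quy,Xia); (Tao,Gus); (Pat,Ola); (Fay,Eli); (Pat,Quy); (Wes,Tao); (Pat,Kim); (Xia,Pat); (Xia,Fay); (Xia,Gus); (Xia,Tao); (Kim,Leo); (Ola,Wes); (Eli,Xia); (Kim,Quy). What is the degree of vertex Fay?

3

Neighbors of Fay: Eli, Xia, Leo.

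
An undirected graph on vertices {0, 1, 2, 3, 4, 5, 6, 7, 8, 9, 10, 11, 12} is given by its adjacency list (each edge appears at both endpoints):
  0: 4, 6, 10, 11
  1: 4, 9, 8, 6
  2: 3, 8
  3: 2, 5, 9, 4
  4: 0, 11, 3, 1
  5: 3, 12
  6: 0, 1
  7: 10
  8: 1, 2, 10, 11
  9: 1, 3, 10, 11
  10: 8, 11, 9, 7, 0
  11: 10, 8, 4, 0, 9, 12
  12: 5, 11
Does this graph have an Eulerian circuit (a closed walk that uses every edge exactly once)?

No

Degrees: 0:4, 1:4, 2:2, 3:4, 4:4, 5:2, 6:2, 7:1, 8:4, 9:4, 10:5, 11:6, 12:2
Vertices with odd degree: 7, 10. An Eulerian circuit requires all degrees even.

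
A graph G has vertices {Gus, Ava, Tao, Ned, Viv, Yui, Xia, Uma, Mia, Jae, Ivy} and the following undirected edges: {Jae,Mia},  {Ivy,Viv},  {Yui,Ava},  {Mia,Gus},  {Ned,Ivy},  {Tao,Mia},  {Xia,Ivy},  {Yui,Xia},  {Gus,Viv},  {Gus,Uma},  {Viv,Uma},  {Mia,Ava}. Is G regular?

Degrees: Gus:3, Ava:2, Tao:1, Ned:1, Viv:3, Yui:2, Xia:2, Uma:2, Mia:4, Jae:1, Ivy:3
Vertex Tao has degree 1 while Mia has degree 4, so the graph is not regular.

No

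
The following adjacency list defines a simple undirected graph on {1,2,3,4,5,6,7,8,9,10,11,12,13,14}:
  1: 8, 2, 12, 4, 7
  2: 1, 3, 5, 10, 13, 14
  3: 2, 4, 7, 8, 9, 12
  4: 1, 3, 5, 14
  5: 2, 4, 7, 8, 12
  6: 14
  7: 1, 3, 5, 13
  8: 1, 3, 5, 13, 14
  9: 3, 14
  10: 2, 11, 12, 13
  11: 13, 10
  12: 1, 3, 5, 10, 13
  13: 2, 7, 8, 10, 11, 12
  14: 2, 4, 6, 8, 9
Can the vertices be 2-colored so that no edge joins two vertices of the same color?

The cycle 11-10-13-11 has length 3, which is odd, so the graph is not bipartite.

No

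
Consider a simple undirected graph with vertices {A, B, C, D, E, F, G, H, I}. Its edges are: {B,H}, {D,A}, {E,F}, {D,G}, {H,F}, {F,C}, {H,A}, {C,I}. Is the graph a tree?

Yes

The graph has 9 vertices and 8 edges.
Connected and |E| = |V| - 1, which characterizes a tree.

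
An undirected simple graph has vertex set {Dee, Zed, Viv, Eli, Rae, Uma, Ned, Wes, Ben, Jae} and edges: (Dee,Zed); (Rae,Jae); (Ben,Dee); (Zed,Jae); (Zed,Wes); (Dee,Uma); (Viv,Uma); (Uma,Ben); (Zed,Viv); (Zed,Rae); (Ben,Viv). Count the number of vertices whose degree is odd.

Degrees: Dee:3, Zed:5, Viv:3, Eli:0, Rae:2, Uma:3, Ned:0, Wes:1, Ben:3, Jae:2
Odd-degree vertices: Dee, Zed, Viv, Uma, Wes, Ben.

6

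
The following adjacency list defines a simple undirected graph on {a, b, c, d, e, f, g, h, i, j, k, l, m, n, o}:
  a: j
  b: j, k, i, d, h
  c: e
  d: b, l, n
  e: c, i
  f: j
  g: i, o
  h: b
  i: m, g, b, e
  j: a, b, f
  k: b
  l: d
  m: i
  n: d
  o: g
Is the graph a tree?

Yes

|V| = 15, |E| = 14.
It is connected with exactly 14 edges, hence acyclic — it is a tree.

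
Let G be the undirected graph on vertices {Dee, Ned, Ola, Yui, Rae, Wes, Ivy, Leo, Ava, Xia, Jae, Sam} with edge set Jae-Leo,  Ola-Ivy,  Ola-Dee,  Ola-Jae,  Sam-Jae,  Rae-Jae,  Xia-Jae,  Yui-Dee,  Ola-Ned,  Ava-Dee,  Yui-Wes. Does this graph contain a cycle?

|V| = 12, |E| = 11, number of components = 1.
A forest on 12 vertices with 1 component has exactly 11 edges, which matches — so no cycle.

No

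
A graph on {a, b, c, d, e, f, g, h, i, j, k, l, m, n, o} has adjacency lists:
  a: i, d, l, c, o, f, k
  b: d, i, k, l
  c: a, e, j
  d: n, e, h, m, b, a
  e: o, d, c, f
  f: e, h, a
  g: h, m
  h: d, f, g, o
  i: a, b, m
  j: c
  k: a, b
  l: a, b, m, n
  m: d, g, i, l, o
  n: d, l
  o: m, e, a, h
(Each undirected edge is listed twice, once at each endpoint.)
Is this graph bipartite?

Partition the vertices as {c, d, f, g, i, k, l, o} vs {a, b, e, h, j, m, n}. Each listed edge has one endpoint in each part, so the graph is bipartite.

Yes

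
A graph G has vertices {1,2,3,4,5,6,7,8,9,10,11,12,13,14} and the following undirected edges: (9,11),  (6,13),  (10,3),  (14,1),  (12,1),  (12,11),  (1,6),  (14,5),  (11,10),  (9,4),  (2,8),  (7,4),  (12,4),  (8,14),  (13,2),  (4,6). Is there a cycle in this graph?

The graph has 14 vertices, 16 edges, and 1 connected component.
Since 16 > 14 - 1, a cycle must exist; for instance 12-4-9-11-12.

Yes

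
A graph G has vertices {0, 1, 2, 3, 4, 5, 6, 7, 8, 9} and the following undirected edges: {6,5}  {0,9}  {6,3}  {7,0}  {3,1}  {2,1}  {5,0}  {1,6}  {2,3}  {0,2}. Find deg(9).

Neighbors of 9: 0.

1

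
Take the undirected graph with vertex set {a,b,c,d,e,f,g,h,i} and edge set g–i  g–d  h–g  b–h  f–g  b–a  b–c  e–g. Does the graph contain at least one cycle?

No

The graph has 9 vertices, 8 edges, and 1 connected component.
Since 8 = 9 - 1, the graph is a forest and contains no cycle.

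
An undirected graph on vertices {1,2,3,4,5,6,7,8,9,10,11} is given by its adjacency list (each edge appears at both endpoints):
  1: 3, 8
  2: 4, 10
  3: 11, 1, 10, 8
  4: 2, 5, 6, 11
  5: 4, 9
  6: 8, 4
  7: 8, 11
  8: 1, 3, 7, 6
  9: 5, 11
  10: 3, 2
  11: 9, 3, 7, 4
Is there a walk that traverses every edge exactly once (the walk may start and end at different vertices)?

Yes

Degrees: 1:2, 2:2, 3:4, 4:4, 5:2, 6:2, 7:2, 8:4, 9:2, 10:2, 11:4
Odd-degree vertices: none (0 total).
The non-isolated vertices are connected and exactly 0 have odd degree, so an Eulerian trail exists.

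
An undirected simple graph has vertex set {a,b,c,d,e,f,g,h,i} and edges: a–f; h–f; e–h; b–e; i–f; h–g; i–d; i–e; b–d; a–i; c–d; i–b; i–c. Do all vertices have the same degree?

Degrees: a:2, b:3, c:2, d:3, e:3, f:3, g:1, h:3, i:6
Vertex g has degree 1 while i has degree 6, so the graph is not regular.

No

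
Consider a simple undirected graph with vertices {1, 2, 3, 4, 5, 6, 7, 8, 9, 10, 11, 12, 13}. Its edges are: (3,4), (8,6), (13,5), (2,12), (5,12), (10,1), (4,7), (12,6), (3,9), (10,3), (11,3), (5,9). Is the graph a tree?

Yes

The graph has 13 vertices and 12 edges.
It is connected with exactly 12 edges, hence acyclic — it is a tree.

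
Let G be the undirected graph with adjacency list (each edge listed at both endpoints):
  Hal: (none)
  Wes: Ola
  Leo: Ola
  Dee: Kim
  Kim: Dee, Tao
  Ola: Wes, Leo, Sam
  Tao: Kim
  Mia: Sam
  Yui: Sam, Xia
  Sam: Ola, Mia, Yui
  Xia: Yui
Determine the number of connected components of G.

3

Component: {Hal}
Component: {Dee, Kim, Tao}
Component: {Wes, Leo, Ola, Mia, Yui, Sam, Xia}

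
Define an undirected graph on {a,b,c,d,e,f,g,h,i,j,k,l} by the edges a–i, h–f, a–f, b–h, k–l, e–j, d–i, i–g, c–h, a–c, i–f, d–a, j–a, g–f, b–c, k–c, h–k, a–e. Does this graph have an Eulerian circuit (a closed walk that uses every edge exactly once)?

Degrees: a:6, b:2, c:4, d:2, e:2, f:4, g:2, h:4, i:4, j:2, k:3, l:1
k, l have odd degree; an Eulerian circuit needs every degree to be even, so none exists.

No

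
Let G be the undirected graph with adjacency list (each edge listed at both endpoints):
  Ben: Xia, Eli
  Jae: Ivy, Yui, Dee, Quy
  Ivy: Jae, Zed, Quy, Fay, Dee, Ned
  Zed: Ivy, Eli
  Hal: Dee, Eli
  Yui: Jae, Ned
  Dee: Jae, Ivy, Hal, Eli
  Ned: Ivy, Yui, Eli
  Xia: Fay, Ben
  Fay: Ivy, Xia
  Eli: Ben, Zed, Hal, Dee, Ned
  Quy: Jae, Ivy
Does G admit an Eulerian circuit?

Degrees: Ben:2, Jae:4, Ivy:6, Zed:2, Hal:2, Yui:2, Dee:4, Ned:3, Xia:2, Fay:2, Eli:5, Quy:2
Vertices with odd degree: Ned, Eli. An Eulerian circuit requires all degrees even.

No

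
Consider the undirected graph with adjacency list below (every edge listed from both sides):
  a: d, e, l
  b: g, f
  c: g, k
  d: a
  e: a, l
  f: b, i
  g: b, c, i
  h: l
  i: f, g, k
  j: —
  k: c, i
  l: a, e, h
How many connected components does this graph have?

3

Component: {j}
Component: {a, d, e, h, l}
Component: {b, c, f, g, i, k}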